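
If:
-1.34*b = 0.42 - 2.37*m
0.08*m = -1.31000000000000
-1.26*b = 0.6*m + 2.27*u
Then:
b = -29.28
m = -16.38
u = 20.58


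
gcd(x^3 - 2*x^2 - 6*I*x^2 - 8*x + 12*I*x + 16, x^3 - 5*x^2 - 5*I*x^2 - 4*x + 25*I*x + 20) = x - 4*I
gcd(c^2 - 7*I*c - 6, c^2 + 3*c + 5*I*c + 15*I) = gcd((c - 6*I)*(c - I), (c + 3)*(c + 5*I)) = 1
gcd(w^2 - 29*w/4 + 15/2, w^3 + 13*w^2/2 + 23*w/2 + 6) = 1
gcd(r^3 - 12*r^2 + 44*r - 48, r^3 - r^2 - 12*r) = r - 4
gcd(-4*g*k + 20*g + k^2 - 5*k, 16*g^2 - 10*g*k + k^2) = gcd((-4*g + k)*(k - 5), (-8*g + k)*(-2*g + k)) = 1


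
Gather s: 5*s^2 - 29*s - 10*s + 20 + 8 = 5*s^2 - 39*s + 28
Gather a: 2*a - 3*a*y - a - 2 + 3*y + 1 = a*(1 - 3*y) + 3*y - 1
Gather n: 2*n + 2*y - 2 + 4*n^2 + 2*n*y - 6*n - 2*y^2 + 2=4*n^2 + n*(2*y - 4) - 2*y^2 + 2*y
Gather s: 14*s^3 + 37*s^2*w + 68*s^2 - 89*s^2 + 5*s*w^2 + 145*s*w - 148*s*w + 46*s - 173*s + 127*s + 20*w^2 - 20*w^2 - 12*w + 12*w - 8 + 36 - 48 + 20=14*s^3 + s^2*(37*w - 21) + s*(5*w^2 - 3*w)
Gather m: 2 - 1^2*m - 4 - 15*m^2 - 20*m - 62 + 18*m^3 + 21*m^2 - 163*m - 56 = 18*m^3 + 6*m^2 - 184*m - 120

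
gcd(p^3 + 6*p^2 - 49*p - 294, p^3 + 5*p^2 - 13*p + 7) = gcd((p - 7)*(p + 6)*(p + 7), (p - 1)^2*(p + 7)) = p + 7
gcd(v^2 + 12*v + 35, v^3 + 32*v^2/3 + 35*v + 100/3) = v + 5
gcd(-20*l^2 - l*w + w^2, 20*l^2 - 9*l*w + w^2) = -5*l + w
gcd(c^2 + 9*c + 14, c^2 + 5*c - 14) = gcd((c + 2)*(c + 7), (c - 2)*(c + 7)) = c + 7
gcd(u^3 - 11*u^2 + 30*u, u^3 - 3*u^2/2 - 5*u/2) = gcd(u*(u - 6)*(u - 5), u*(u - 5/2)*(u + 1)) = u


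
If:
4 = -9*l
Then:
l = -4/9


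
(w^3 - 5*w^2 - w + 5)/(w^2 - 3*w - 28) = (-w^3 + 5*w^2 + w - 5)/(-w^2 + 3*w + 28)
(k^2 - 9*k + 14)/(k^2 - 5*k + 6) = (k - 7)/(k - 3)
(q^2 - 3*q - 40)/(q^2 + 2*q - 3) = (q^2 - 3*q - 40)/(q^2 + 2*q - 3)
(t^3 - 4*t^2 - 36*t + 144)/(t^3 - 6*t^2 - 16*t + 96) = (t + 6)/(t + 4)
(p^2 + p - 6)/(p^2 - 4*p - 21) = (p - 2)/(p - 7)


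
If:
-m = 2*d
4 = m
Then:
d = -2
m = 4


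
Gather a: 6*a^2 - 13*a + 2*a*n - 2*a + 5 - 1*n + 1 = 6*a^2 + a*(2*n - 15) - n + 6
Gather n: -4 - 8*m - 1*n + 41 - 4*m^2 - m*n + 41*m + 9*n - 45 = -4*m^2 + 33*m + n*(8 - m) - 8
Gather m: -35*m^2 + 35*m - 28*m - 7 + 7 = -35*m^2 + 7*m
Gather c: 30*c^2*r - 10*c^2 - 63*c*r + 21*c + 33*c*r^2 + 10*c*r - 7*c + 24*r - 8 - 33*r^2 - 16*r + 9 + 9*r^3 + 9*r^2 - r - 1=c^2*(30*r - 10) + c*(33*r^2 - 53*r + 14) + 9*r^3 - 24*r^2 + 7*r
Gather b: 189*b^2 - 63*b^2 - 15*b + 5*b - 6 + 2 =126*b^2 - 10*b - 4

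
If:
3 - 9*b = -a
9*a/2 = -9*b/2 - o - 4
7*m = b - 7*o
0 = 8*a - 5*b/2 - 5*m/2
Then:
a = -3705/1214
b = -7/1214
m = -11849/1214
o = 5924/607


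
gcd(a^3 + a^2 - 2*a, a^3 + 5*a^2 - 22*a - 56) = a + 2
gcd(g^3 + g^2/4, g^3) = g^2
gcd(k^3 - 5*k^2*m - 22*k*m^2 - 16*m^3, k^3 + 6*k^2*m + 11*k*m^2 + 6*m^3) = k^2 + 3*k*m + 2*m^2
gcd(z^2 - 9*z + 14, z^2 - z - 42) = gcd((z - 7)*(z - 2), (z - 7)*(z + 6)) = z - 7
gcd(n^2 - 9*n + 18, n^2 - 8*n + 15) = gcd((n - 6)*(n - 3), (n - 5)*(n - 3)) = n - 3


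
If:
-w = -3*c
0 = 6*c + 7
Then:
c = -7/6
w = -7/2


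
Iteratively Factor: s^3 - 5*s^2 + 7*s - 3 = (s - 1)*(s^2 - 4*s + 3) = (s - 1)^2*(s - 3)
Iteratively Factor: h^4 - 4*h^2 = (h - 2)*(h^3 + 2*h^2) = h*(h - 2)*(h^2 + 2*h) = h*(h - 2)*(h + 2)*(h)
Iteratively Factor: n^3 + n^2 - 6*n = (n - 2)*(n^2 + 3*n) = n*(n - 2)*(n + 3)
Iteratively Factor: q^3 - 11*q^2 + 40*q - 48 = (q - 4)*(q^2 - 7*q + 12) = (q - 4)^2*(q - 3)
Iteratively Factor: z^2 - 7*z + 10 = (z - 5)*(z - 2)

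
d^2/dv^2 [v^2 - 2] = 2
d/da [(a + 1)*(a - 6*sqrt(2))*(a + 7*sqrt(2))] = 3*a^2 + 2*a + 2*sqrt(2)*a - 84 + sqrt(2)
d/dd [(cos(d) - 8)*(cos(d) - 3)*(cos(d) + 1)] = (-3*cos(d)^2 + 20*cos(d) - 13)*sin(d)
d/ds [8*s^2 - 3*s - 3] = 16*s - 3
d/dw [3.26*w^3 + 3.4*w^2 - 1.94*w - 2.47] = 9.78*w^2 + 6.8*w - 1.94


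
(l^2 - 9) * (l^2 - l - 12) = l^4 - l^3 - 21*l^2 + 9*l + 108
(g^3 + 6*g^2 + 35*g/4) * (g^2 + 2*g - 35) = g^5 + 8*g^4 - 57*g^3/4 - 385*g^2/2 - 1225*g/4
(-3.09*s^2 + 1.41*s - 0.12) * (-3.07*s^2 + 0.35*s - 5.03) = 9.4863*s^4 - 5.4102*s^3 + 16.4046*s^2 - 7.1343*s + 0.6036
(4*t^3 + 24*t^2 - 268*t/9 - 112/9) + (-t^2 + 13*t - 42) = 4*t^3 + 23*t^2 - 151*t/9 - 490/9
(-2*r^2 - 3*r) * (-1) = 2*r^2 + 3*r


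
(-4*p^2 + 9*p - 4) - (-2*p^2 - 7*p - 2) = -2*p^2 + 16*p - 2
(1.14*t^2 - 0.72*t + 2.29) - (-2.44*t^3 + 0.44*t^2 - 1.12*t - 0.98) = 2.44*t^3 + 0.7*t^2 + 0.4*t + 3.27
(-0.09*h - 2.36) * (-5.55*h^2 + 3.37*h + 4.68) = 0.4995*h^3 + 12.7947*h^2 - 8.3744*h - 11.0448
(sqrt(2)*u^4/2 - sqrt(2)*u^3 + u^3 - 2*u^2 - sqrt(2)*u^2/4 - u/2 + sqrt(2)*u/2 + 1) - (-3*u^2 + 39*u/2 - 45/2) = sqrt(2)*u^4/2 - sqrt(2)*u^3 + u^3 - sqrt(2)*u^2/4 + u^2 - 20*u + sqrt(2)*u/2 + 47/2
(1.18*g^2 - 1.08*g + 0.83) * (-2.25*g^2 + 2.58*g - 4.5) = -2.655*g^4 + 5.4744*g^3 - 9.9639*g^2 + 7.0014*g - 3.735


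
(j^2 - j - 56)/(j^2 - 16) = (j^2 - j - 56)/(j^2 - 16)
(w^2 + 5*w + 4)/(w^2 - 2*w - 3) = (w + 4)/(w - 3)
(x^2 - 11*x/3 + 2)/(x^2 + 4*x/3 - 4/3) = (x - 3)/(x + 2)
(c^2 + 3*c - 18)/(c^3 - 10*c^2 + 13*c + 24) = (c + 6)/(c^2 - 7*c - 8)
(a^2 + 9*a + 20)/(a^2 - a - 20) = (a + 5)/(a - 5)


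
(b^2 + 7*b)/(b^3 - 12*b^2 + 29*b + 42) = b*(b + 7)/(b^3 - 12*b^2 + 29*b + 42)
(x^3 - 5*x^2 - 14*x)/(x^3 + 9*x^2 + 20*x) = (x^2 - 5*x - 14)/(x^2 + 9*x + 20)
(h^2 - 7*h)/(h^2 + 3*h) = (h - 7)/(h + 3)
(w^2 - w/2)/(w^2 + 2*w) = (w - 1/2)/(w + 2)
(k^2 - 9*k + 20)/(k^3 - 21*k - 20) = (k - 4)/(k^2 + 5*k + 4)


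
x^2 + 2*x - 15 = (x - 3)*(x + 5)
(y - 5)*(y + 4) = y^2 - y - 20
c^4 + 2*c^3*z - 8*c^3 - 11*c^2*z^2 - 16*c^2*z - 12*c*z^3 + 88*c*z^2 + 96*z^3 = (c - 8)*(c - 3*z)*(c + z)*(c + 4*z)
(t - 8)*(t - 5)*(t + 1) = t^3 - 12*t^2 + 27*t + 40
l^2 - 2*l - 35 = (l - 7)*(l + 5)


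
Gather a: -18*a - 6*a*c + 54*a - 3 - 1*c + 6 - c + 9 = a*(36 - 6*c) - 2*c + 12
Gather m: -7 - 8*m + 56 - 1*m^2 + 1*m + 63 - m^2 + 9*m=-2*m^2 + 2*m + 112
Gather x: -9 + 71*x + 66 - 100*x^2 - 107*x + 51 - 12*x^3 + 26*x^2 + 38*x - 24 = -12*x^3 - 74*x^2 + 2*x + 84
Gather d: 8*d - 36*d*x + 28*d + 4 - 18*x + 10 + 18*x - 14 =d*(36 - 36*x)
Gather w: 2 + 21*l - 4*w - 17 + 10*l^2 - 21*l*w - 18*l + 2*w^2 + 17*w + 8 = 10*l^2 + 3*l + 2*w^2 + w*(13 - 21*l) - 7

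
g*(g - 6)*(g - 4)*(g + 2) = g^4 - 8*g^3 + 4*g^2 + 48*g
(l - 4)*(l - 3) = l^2 - 7*l + 12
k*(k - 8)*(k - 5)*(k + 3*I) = k^4 - 13*k^3 + 3*I*k^3 + 40*k^2 - 39*I*k^2 + 120*I*k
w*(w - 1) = w^2 - w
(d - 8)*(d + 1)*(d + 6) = d^3 - d^2 - 50*d - 48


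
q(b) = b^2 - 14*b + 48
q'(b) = 2*b - 14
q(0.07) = 47.02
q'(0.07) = -13.86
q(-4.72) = 136.36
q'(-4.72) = -23.44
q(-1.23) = 66.73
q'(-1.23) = -16.46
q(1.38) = 30.58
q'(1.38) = -11.24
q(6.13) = -0.24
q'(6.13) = -1.74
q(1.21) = 32.52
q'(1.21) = -11.58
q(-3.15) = 102.02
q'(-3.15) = -20.30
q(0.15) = 45.92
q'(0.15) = -13.70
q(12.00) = 24.00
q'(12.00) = 10.00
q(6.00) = 0.00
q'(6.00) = -2.00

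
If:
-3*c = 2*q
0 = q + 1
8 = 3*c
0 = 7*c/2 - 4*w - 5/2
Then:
No Solution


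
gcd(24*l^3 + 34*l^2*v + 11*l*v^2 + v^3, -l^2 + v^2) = l + v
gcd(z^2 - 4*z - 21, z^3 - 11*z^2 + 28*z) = z - 7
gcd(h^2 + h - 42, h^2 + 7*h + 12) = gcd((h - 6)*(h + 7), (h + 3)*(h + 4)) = 1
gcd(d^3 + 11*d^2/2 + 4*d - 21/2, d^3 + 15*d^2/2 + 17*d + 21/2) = d^2 + 13*d/2 + 21/2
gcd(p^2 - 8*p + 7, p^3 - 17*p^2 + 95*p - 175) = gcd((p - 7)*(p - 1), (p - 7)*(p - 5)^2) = p - 7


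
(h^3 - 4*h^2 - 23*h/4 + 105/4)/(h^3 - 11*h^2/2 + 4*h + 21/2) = (h + 5/2)/(h + 1)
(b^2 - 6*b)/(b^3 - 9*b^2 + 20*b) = (b - 6)/(b^2 - 9*b + 20)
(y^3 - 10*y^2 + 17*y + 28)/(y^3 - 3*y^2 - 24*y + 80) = (y^2 - 6*y - 7)/(y^2 + y - 20)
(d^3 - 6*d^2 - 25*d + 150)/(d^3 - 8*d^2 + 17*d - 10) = (d^2 - d - 30)/(d^2 - 3*d + 2)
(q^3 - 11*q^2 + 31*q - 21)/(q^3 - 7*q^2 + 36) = (q^2 - 8*q + 7)/(q^2 - 4*q - 12)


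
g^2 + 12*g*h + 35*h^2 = (g + 5*h)*(g + 7*h)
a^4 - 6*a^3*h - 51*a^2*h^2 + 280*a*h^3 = a*(a - 8*h)*(a - 5*h)*(a + 7*h)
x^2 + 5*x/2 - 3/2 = (x - 1/2)*(x + 3)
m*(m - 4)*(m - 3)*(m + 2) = m^4 - 5*m^3 - 2*m^2 + 24*m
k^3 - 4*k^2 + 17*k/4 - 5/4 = (k - 5/2)*(k - 1)*(k - 1/2)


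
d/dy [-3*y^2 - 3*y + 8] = -6*y - 3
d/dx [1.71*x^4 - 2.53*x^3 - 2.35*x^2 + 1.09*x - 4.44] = 6.84*x^3 - 7.59*x^2 - 4.7*x + 1.09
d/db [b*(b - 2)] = 2*b - 2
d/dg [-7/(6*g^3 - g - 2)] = 7*(18*g^2 - 1)/(-6*g^3 + g + 2)^2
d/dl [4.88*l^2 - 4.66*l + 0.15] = 9.76*l - 4.66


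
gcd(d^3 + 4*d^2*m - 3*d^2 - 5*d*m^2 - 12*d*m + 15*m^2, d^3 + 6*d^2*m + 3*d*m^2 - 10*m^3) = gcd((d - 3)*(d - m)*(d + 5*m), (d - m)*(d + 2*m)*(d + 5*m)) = d^2 + 4*d*m - 5*m^2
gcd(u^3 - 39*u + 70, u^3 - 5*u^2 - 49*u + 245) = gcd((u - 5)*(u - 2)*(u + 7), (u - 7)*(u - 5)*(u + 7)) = u^2 + 2*u - 35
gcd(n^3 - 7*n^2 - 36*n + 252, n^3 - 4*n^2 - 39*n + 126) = n^2 - n - 42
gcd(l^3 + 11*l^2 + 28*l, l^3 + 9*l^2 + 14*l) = l^2 + 7*l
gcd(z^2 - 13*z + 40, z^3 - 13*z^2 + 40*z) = z^2 - 13*z + 40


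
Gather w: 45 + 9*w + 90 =9*w + 135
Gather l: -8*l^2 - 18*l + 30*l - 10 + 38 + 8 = -8*l^2 + 12*l + 36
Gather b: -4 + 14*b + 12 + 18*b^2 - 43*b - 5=18*b^2 - 29*b + 3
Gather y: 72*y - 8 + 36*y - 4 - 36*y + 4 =72*y - 8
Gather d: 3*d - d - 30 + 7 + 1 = 2*d - 22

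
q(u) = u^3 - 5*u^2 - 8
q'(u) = 3*u^2 - 10*u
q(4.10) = -23.13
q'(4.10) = 9.43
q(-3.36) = -102.38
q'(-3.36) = 67.47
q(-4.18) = -168.40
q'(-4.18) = 94.22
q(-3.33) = -100.37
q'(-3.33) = 66.57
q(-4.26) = -176.05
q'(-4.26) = 97.04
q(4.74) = -13.84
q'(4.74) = 20.00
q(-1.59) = -24.66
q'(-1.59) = 23.48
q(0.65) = -9.84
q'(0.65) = -5.23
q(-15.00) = -4508.00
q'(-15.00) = 825.00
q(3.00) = -26.00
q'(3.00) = -3.00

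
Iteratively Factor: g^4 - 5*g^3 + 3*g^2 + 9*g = (g - 3)*(g^3 - 2*g^2 - 3*g) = g*(g - 3)*(g^2 - 2*g - 3) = g*(g - 3)^2*(g + 1)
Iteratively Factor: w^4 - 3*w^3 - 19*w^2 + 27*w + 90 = (w - 5)*(w^3 + 2*w^2 - 9*w - 18) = (w - 5)*(w + 2)*(w^2 - 9) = (w - 5)*(w - 3)*(w + 2)*(w + 3)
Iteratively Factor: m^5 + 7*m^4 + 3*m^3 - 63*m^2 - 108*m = (m)*(m^4 + 7*m^3 + 3*m^2 - 63*m - 108) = m*(m + 3)*(m^3 + 4*m^2 - 9*m - 36) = m*(m + 3)^2*(m^2 + m - 12) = m*(m + 3)^2*(m + 4)*(m - 3)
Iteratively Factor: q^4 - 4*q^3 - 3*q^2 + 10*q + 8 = (q + 1)*(q^3 - 5*q^2 + 2*q + 8) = (q + 1)^2*(q^2 - 6*q + 8) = (q - 2)*(q + 1)^2*(q - 4)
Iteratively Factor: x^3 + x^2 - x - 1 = (x + 1)*(x^2 - 1) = (x + 1)^2*(x - 1)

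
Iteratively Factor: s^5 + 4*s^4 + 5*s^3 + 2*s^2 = (s)*(s^4 + 4*s^3 + 5*s^2 + 2*s) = s*(s + 1)*(s^3 + 3*s^2 + 2*s) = s^2*(s + 1)*(s^2 + 3*s + 2) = s^2*(s + 1)*(s + 2)*(s + 1)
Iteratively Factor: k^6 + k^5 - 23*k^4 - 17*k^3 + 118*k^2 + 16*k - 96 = (k - 4)*(k^5 + 5*k^4 - 3*k^3 - 29*k^2 + 2*k + 24) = (k - 4)*(k + 1)*(k^4 + 4*k^3 - 7*k^2 - 22*k + 24) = (k - 4)*(k - 1)*(k + 1)*(k^3 + 5*k^2 - 2*k - 24) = (k - 4)*(k - 2)*(k - 1)*(k + 1)*(k^2 + 7*k + 12) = (k - 4)*(k - 2)*(k - 1)*(k + 1)*(k + 3)*(k + 4)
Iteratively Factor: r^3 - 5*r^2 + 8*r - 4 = (r - 2)*(r^2 - 3*r + 2) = (r - 2)*(r - 1)*(r - 2)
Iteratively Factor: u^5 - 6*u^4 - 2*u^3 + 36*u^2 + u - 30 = (u - 3)*(u^4 - 3*u^3 - 11*u^2 + 3*u + 10) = (u - 3)*(u + 2)*(u^3 - 5*u^2 - u + 5) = (u - 3)*(u - 1)*(u + 2)*(u^2 - 4*u - 5) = (u - 5)*(u - 3)*(u - 1)*(u + 2)*(u + 1)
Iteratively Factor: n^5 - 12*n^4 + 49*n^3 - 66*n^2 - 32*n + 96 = (n - 3)*(n^4 - 9*n^3 + 22*n^2 - 32) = (n - 3)*(n + 1)*(n^3 - 10*n^2 + 32*n - 32) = (n - 3)*(n - 2)*(n + 1)*(n^2 - 8*n + 16) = (n - 4)*(n - 3)*(n - 2)*(n + 1)*(n - 4)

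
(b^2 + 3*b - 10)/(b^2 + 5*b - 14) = (b + 5)/(b + 7)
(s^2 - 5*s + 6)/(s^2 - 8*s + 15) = (s - 2)/(s - 5)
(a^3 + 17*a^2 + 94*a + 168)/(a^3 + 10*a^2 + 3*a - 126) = (a + 4)/(a - 3)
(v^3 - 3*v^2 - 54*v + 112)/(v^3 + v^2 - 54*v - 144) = (v^2 + 5*v - 14)/(v^2 + 9*v + 18)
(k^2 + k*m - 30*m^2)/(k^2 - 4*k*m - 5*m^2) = (k + 6*m)/(k + m)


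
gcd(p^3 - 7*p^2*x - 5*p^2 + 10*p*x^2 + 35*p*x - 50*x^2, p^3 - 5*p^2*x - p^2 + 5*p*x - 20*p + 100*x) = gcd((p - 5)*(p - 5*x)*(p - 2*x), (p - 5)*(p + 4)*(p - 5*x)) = -p^2 + 5*p*x + 5*p - 25*x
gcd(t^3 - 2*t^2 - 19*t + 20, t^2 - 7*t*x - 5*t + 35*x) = t - 5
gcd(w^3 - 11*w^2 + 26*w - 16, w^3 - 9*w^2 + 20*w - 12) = w^2 - 3*w + 2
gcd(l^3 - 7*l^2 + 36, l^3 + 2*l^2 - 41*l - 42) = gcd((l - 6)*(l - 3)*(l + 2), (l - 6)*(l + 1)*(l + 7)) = l - 6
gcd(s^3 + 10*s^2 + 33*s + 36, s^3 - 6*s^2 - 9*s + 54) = s + 3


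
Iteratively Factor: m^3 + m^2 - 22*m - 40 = (m - 5)*(m^2 + 6*m + 8) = (m - 5)*(m + 4)*(m + 2)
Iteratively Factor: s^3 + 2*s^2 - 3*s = (s + 3)*(s^2 - s) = (s - 1)*(s + 3)*(s)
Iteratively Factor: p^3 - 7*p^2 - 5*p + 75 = (p + 3)*(p^2 - 10*p + 25) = (p - 5)*(p + 3)*(p - 5)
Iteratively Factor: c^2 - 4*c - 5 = (c + 1)*(c - 5)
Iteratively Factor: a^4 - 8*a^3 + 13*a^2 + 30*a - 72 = (a + 2)*(a^3 - 10*a^2 + 33*a - 36) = (a - 4)*(a + 2)*(a^2 - 6*a + 9) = (a - 4)*(a - 3)*(a + 2)*(a - 3)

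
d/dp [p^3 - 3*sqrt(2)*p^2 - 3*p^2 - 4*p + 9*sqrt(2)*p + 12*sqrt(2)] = 3*p^2 - 6*sqrt(2)*p - 6*p - 4 + 9*sqrt(2)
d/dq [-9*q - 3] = -9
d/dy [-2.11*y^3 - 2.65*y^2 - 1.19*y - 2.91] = -6.33*y^2 - 5.3*y - 1.19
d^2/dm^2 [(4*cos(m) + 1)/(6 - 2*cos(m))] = 13*(cos(m)^2 + 3*cos(m) - 2)/(2*(cos(m) - 3)^3)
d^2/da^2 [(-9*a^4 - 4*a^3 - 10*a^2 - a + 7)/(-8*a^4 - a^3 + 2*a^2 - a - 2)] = 2*(184*a^9 + 2352*a^8 + 384*a^7 - 5875*a^6 - 2253*a^5 - 1143*a^4 - 113*a^3 + 915*a^2 + 144*a + 3)/(512*a^12 + 192*a^11 - 360*a^10 + 97*a^9 + 522*a^8 + 15*a^7 - 182*a^6 + 87*a^5 + 126*a^4 - 11*a^3 - 18*a^2 + 12*a + 8)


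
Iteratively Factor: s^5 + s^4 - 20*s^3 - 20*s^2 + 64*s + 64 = (s - 2)*(s^4 + 3*s^3 - 14*s^2 - 48*s - 32) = (s - 2)*(s + 1)*(s^3 + 2*s^2 - 16*s - 32) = (s - 2)*(s + 1)*(s + 2)*(s^2 - 16) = (s - 4)*(s - 2)*(s + 1)*(s + 2)*(s + 4)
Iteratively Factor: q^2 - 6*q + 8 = (q - 4)*(q - 2)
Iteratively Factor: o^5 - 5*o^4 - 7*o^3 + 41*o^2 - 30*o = (o)*(o^4 - 5*o^3 - 7*o^2 + 41*o - 30) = o*(o - 2)*(o^3 - 3*o^2 - 13*o + 15) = o*(o - 5)*(o - 2)*(o^2 + 2*o - 3) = o*(o - 5)*(o - 2)*(o + 3)*(o - 1)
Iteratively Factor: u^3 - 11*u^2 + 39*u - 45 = (u - 5)*(u^2 - 6*u + 9) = (u - 5)*(u - 3)*(u - 3)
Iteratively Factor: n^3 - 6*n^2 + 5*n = (n)*(n^2 - 6*n + 5) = n*(n - 1)*(n - 5)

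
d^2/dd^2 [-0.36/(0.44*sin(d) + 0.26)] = (0.069696*sin(d)^2 - 0.041184*sin(d) - 0.139392)/(0.44*sin(d) + 0.26)^3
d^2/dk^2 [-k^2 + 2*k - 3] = -2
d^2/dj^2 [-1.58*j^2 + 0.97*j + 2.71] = -3.16000000000000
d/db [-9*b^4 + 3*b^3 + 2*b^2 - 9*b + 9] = -36*b^3 + 9*b^2 + 4*b - 9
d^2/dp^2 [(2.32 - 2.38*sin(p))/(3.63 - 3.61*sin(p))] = (-1.06581410364015e-14*sin(p)^3 - 0.953762000000005*sin(p)^2 - 0.959045999999994*sin(p) + 1.907524)/(47.045881*sin(p)^3 - 141.919569*sin(p)^2 + 142.705827*sin(p) - 47.832147)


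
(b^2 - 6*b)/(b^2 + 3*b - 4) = b*(b - 6)/(b^2 + 3*b - 4)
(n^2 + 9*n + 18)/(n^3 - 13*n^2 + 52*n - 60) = (n^2 + 9*n + 18)/(n^3 - 13*n^2 + 52*n - 60)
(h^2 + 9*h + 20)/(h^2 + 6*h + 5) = (h + 4)/(h + 1)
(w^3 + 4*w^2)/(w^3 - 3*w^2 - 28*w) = w/(w - 7)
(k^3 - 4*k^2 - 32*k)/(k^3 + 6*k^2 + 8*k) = (k - 8)/(k + 2)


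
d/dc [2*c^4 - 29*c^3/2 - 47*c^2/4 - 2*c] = 8*c^3 - 87*c^2/2 - 47*c/2 - 2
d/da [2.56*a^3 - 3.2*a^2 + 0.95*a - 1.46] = 7.68*a^2 - 6.4*a + 0.95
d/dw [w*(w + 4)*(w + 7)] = 3*w^2 + 22*w + 28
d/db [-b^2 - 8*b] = -2*b - 8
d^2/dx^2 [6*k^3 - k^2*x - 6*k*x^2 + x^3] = -12*k + 6*x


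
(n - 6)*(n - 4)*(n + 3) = n^3 - 7*n^2 - 6*n + 72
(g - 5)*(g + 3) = g^2 - 2*g - 15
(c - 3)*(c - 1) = c^2 - 4*c + 3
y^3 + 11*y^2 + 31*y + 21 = (y + 1)*(y + 3)*(y + 7)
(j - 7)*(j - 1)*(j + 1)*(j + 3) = j^4 - 4*j^3 - 22*j^2 + 4*j + 21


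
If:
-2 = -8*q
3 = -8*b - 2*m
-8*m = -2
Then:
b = -7/16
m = 1/4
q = 1/4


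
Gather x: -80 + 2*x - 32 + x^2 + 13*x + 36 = x^2 + 15*x - 76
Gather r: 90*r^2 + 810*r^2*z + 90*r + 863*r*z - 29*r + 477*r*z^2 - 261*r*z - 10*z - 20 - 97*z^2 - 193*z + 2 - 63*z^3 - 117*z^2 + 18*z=r^2*(810*z + 90) + r*(477*z^2 + 602*z + 61) - 63*z^3 - 214*z^2 - 185*z - 18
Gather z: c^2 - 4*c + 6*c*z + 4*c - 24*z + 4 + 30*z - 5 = c^2 + z*(6*c + 6) - 1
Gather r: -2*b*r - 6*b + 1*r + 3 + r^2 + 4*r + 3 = -6*b + r^2 + r*(5 - 2*b) + 6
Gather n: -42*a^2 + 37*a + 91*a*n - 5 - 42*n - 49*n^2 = -42*a^2 + 37*a - 49*n^2 + n*(91*a - 42) - 5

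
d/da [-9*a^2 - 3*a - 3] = -18*a - 3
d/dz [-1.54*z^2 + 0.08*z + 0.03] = 0.08 - 3.08*z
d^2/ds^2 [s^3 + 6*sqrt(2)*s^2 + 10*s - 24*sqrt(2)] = 6*s + 12*sqrt(2)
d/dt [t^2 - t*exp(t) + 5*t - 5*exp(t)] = -t*exp(t) + 2*t - 6*exp(t) + 5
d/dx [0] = 0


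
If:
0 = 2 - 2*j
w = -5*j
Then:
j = 1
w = -5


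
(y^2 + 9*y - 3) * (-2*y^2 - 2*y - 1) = -2*y^4 - 20*y^3 - 13*y^2 - 3*y + 3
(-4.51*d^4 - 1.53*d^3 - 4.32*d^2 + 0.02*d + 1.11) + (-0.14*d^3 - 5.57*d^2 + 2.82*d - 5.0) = -4.51*d^4 - 1.67*d^3 - 9.89*d^2 + 2.84*d - 3.89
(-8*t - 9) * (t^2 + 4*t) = -8*t^3 - 41*t^2 - 36*t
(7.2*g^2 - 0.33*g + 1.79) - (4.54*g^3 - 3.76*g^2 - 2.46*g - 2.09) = -4.54*g^3 + 10.96*g^2 + 2.13*g + 3.88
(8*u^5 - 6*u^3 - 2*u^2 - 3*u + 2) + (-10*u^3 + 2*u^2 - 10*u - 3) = 8*u^5 - 16*u^3 - 13*u - 1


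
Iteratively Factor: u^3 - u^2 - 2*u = (u + 1)*(u^2 - 2*u) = (u - 2)*(u + 1)*(u)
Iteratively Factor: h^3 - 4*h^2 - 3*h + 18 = (h + 2)*(h^2 - 6*h + 9) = (h - 3)*(h + 2)*(h - 3)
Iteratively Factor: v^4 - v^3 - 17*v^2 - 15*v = (v - 5)*(v^3 + 4*v^2 + 3*v) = (v - 5)*(v + 1)*(v^2 + 3*v) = v*(v - 5)*(v + 1)*(v + 3)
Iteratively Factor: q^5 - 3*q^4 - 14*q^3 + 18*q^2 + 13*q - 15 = (q + 1)*(q^4 - 4*q^3 - 10*q^2 + 28*q - 15) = (q - 1)*(q + 1)*(q^3 - 3*q^2 - 13*q + 15) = (q - 5)*(q - 1)*(q + 1)*(q^2 + 2*q - 3) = (q - 5)*(q - 1)*(q + 1)*(q + 3)*(q - 1)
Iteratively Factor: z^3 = (z)*(z^2) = z^2*(z)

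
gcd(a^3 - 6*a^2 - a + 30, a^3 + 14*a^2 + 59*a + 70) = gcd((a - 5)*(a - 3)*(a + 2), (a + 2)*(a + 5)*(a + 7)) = a + 2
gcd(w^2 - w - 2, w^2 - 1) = w + 1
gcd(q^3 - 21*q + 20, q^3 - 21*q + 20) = q^3 - 21*q + 20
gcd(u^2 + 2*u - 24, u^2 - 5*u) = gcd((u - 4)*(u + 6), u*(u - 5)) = 1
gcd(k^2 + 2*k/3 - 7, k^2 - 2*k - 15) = k + 3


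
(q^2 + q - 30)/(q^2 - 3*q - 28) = (-q^2 - q + 30)/(-q^2 + 3*q + 28)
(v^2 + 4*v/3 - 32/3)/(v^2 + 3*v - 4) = (v - 8/3)/(v - 1)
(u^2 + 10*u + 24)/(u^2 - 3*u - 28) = (u + 6)/(u - 7)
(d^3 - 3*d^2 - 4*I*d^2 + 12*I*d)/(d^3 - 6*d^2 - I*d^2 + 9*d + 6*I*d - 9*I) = d*(d - 4*I)/(d^2 - d*(3 + I) + 3*I)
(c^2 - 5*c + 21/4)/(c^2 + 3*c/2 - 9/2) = (c - 7/2)/(c + 3)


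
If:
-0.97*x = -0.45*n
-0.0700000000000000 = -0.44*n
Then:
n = 0.16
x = 0.07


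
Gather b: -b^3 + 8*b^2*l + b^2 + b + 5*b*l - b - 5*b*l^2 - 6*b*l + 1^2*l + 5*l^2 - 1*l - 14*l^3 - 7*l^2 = -b^3 + b^2*(8*l + 1) + b*(-5*l^2 - l) - 14*l^3 - 2*l^2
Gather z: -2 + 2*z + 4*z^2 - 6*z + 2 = 4*z^2 - 4*z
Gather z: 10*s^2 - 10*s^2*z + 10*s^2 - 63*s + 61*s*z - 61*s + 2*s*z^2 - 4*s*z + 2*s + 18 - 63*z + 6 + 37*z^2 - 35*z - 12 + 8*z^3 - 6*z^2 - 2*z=20*s^2 - 122*s + 8*z^3 + z^2*(2*s + 31) + z*(-10*s^2 + 57*s - 100) + 12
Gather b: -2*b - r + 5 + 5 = -2*b - r + 10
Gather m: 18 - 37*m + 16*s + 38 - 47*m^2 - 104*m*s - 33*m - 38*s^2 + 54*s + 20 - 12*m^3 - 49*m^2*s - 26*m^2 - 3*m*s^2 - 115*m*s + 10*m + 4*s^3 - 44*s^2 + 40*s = -12*m^3 + m^2*(-49*s - 73) + m*(-3*s^2 - 219*s - 60) + 4*s^3 - 82*s^2 + 110*s + 76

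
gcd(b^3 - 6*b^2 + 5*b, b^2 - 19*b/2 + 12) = 1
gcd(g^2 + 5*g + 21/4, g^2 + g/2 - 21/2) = g + 7/2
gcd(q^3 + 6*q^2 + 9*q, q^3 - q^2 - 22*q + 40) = 1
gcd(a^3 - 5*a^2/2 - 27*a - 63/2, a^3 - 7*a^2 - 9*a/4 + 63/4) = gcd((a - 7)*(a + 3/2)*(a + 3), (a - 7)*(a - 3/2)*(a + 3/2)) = a^2 - 11*a/2 - 21/2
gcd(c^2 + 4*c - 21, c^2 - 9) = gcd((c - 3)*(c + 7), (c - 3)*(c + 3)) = c - 3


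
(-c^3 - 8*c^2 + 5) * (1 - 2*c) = 2*c^4 + 15*c^3 - 8*c^2 - 10*c + 5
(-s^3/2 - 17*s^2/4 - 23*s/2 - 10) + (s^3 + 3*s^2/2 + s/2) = s^3/2 - 11*s^2/4 - 11*s - 10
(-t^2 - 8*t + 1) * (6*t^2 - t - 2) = -6*t^4 - 47*t^3 + 16*t^2 + 15*t - 2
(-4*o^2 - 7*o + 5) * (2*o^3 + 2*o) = -8*o^5 - 14*o^4 + 2*o^3 - 14*o^2 + 10*o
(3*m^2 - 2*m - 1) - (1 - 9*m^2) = 12*m^2 - 2*m - 2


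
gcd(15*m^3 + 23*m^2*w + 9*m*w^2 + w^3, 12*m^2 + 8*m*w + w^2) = 1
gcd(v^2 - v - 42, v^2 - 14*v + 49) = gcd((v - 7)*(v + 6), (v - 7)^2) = v - 7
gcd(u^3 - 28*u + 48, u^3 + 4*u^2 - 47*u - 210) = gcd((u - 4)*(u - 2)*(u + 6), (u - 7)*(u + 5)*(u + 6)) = u + 6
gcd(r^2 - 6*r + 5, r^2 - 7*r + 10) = r - 5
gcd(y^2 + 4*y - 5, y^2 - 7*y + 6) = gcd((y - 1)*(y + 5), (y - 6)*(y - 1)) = y - 1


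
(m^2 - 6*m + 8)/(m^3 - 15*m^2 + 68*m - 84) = (m - 4)/(m^2 - 13*m + 42)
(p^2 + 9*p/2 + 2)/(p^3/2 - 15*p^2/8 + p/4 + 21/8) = 4*(2*p^2 + 9*p + 4)/(4*p^3 - 15*p^2 + 2*p + 21)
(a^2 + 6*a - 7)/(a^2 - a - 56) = (a - 1)/(a - 8)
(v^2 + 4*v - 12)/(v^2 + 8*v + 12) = (v - 2)/(v + 2)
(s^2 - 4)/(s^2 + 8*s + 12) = (s - 2)/(s + 6)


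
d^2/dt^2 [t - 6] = 0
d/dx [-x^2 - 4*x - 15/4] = -2*x - 4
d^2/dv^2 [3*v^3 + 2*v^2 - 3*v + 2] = 18*v + 4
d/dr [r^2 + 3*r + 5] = 2*r + 3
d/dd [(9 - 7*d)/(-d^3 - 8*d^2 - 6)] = (7*d^3 + 56*d^2 - d*(3*d + 16)*(7*d - 9) + 42)/(d^3 + 8*d^2 + 6)^2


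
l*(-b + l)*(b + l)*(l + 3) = -b^2*l^2 - 3*b^2*l + l^4 + 3*l^3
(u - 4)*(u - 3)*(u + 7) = u^3 - 37*u + 84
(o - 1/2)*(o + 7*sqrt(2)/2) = o^2 - o/2 + 7*sqrt(2)*o/2 - 7*sqrt(2)/4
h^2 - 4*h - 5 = (h - 5)*(h + 1)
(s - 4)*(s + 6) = s^2 + 2*s - 24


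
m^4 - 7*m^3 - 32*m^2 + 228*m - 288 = (m - 8)*(m - 3)*(m - 2)*(m + 6)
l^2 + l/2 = l*(l + 1/2)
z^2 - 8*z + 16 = (z - 4)^2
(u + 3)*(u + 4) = u^2 + 7*u + 12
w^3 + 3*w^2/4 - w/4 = w*(w - 1/4)*(w + 1)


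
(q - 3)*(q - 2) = q^2 - 5*q + 6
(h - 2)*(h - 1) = h^2 - 3*h + 2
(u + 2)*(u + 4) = u^2 + 6*u + 8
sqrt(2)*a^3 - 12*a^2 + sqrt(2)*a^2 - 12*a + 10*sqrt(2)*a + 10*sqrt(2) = (a - 5*sqrt(2))*(a - sqrt(2))*(sqrt(2)*a + sqrt(2))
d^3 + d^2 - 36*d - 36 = (d - 6)*(d + 1)*(d + 6)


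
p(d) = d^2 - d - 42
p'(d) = 2*d - 1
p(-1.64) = -37.67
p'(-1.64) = -4.28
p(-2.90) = -30.69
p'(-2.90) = -6.80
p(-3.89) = -22.98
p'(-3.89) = -8.78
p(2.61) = -37.80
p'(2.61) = 4.22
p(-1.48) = -38.33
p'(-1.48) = -3.96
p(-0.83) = -40.48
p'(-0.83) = -2.66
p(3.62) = -32.52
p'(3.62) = 6.24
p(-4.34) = -18.82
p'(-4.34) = -9.68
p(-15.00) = 198.00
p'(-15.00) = -31.00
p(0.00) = -42.00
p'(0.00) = -1.00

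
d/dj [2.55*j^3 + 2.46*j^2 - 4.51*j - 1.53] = 7.65*j^2 + 4.92*j - 4.51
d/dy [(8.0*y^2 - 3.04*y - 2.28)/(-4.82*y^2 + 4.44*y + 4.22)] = (20.8672*y^2 + 45.5408*y - 2.7056)/(23.2324*y^4 - 42.8016*y^3 - 20.9672*y^2 + 37.4736*y + 17.8084)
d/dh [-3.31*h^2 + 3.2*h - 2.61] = 3.2 - 6.62*h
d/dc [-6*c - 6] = -6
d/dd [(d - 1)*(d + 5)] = 2*d + 4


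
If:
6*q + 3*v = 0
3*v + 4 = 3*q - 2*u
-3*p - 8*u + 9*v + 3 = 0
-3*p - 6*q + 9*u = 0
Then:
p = -211/177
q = 74/177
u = -7/59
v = -148/177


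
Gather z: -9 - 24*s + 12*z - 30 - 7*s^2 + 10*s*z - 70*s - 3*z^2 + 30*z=-7*s^2 - 94*s - 3*z^2 + z*(10*s + 42) - 39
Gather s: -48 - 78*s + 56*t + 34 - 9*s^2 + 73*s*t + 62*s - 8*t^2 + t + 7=-9*s^2 + s*(73*t - 16) - 8*t^2 + 57*t - 7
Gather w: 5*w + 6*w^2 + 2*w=6*w^2 + 7*w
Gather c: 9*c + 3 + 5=9*c + 8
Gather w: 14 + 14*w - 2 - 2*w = 12*w + 12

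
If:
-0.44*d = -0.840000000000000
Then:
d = 1.91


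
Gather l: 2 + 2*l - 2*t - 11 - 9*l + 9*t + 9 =-7*l + 7*t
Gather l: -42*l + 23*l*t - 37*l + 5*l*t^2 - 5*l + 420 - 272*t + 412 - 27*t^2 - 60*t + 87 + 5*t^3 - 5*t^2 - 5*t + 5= l*(5*t^2 + 23*t - 84) + 5*t^3 - 32*t^2 - 337*t + 924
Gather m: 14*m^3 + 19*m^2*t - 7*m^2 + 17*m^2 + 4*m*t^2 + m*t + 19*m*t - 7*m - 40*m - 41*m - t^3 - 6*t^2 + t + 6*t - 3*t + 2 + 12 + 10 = 14*m^3 + m^2*(19*t + 10) + m*(4*t^2 + 20*t - 88) - t^3 - 6*t^2 + 4*t + 24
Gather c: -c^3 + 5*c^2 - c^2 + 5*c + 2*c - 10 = -c^3 + 4*c^2 + 7*c - 10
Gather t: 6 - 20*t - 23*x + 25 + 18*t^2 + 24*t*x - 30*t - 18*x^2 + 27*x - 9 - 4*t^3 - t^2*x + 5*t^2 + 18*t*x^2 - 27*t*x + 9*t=-4*t^3 + t^2*(23 - x) + t*(18*x^2 - 3*x - 41) - 18*x^2 + 4*x + 22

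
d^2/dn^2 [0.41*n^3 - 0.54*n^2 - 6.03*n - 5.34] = 2.46*n - 1.08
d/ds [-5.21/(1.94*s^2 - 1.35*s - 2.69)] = (20.2148*s - 7.0335)/(-1.94*s^2 + 1.35*s + 2.69)^2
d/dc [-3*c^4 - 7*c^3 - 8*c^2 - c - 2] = -12*c^3 - 21*c^2 - 16*c - 1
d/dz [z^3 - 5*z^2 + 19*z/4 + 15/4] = 3*z^2 - 10*z + 19/4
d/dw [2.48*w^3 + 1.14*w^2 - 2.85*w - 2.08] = 7.44*w^2 + 2.28*w - 2.85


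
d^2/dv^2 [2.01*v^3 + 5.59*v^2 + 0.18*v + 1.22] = 12.06*v + 11.18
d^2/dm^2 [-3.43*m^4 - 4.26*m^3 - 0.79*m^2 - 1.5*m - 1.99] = -41.16*m^2 - 25.56*m - 1.58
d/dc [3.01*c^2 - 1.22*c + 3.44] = 6.02*c - 1.22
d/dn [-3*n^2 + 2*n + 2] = 2 - 6*n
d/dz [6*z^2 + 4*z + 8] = 12*z + 4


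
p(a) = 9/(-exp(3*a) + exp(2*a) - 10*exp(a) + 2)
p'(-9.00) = 0.00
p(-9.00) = 4.50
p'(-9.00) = 0.00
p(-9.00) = 4.50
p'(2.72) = 0.01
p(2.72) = -0.00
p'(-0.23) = 2.18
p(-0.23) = -1.55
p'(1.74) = 0.11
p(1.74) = -0.04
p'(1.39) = 0.24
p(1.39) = -0.10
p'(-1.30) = 52.68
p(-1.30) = -13.41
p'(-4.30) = 0.35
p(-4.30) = 4.83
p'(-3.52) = 0.91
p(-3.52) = 5.28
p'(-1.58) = 26511.62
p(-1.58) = -345.31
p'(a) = 9*(3*exp(3*a) - 2*exp(2*a) + 10*exp(a))/(-exp(3*a) + exp(2*a) - 10*exp(a) + 2)^2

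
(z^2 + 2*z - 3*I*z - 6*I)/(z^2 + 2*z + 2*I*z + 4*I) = (z - 3*I)/(z + 2*I)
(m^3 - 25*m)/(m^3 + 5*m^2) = (m - 5)/m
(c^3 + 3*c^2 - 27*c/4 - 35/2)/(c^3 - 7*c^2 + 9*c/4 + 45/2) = (2*c^2 + 11*c + 14)/(2*c^2 - 9*c - 18)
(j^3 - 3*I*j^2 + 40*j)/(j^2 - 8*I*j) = j + 5*I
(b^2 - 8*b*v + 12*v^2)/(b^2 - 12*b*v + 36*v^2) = (-b + 2*v)/(-b + 6*v)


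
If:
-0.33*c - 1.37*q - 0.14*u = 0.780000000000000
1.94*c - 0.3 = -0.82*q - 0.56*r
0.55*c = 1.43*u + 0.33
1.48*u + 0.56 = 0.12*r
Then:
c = -0.06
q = -0.53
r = 1.53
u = -0.25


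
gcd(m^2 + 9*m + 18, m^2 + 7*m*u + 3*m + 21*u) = m + 3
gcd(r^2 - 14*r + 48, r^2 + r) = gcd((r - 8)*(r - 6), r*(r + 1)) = 1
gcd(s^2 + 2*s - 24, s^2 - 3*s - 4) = s - 4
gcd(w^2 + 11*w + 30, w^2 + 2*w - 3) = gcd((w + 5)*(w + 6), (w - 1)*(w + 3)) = 1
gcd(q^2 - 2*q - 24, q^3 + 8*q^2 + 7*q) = 1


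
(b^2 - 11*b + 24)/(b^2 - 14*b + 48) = (b - 3)/(b - 6)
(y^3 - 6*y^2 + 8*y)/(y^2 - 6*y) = (y^2 - 6*y + 8)/(y - 6)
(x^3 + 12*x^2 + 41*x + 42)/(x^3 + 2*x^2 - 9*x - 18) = (x + 7)/(x - 3)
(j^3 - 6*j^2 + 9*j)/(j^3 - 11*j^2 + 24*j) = (j - 3)/(j - 8)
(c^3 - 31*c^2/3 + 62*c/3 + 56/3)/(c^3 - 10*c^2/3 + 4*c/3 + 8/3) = (c^2 - 11*c + 28)/(c^2 - 4*c + 4)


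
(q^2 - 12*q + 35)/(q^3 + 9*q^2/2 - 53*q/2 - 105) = 2*(q - 7)/(2*q^2 + 19*q + 42)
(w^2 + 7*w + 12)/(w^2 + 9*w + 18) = (w + 4)/(w + 6)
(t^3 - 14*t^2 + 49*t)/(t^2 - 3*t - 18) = t*(-t^2 + 14*t - 49)/(-t^2 + 3*t + 18)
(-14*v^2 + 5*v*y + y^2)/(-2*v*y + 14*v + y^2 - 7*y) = (7*v + y)/(y - 7)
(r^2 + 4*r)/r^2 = (r + 4)/r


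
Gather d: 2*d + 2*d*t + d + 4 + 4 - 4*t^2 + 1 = d*(2*t + 3) - 4*t^2 + 9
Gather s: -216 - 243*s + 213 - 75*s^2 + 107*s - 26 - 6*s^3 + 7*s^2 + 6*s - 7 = -6*s^3 - 68*s^2 - 130*s - 36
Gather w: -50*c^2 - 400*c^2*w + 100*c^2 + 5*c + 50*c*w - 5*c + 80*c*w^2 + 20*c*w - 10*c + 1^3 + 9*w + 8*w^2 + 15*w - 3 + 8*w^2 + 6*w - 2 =50*c^2 - 10*c + w^2*(80*c + 16) + w*(-400*c^2 + 70*c + 30) - 4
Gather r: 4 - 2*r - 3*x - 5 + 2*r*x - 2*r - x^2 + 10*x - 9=r*(2*x - 4) - x^2 + 7*x - 10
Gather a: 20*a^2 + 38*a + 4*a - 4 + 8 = 20*a^2 + 42*a + 4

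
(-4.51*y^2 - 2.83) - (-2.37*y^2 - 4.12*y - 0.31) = -2.14*y^2 + 4.12*y - 2.52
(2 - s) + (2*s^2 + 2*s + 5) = 2*s^2 + s + 7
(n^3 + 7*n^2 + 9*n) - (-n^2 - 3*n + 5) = n^3 + 8*n^2 + 12*n - 5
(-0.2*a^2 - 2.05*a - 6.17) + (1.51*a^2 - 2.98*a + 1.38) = 1.31*a^2 - 5.03*a - 4.79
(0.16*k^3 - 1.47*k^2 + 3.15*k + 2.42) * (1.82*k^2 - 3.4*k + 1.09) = 0.2912*k^5 - 3.2194*k^4 + 10.9054*k^3 - 7.9079*k^2 - 4.7945*k + 2.6378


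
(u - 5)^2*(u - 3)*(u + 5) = u^4 - 8*u^3 - 10*u^2 + 200*u - 375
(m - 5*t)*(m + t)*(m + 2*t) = m^3 - 2*m^2*t - 13*m*t^2 - 10*t^3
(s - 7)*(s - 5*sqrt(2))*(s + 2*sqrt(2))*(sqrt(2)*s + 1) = sqrt(2)*s^4 - 7*sqrt(2)*s^3 - 5*s^3 - 23*sqrt(2)*s^2 + 35*s^2 - 20*s + 161*sqrt(2)*s + 140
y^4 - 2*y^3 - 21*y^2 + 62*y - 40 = (y - 4)*(y - 2)*(y - 1)*(y + 5)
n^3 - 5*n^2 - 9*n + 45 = (n - 5)*(n - 3)*(n + 3)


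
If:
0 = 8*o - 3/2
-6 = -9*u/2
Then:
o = 3/16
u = 4/3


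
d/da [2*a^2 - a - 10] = 4*a - 1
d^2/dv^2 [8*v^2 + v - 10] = 16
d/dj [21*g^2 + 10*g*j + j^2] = 10*g + 2*j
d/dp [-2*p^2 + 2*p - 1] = 2 - 4*p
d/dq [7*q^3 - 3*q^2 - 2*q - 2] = 21*q^2 - 6*q - 2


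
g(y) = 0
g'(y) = 0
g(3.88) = 0.00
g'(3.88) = 0.00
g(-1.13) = 0.00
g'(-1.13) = 0.00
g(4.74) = 0.00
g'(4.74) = 0.00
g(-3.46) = 0.00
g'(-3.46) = 0.00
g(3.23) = 0.00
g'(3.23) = 0.00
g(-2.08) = 0.00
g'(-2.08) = 0.00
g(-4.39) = 0.00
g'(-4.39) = 0.00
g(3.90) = 0.00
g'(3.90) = 0.00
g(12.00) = 0.00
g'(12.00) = 0.00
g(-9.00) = 0.00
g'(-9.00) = 0.00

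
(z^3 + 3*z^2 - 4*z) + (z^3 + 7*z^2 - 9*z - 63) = 2*z^3 + 10*z^2 - 13*z - 63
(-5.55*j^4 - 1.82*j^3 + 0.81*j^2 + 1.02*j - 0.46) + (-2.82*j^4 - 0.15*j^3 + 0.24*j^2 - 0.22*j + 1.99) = -8.37*j^4 - 1.97*j^3 + 1.05*j^2 + 0.8*j + 1.53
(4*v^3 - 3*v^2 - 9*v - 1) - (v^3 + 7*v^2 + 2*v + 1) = 3*v^3 - 10*v^2 - 11*v - 2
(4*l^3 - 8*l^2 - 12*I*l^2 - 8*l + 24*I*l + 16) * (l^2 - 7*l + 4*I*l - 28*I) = 4*l^5 - 36*l^4 + 4*I*l^4 + 96*l^3 - 36*I*l^3 - 360*l^2 + 24*I*l^2 + 560*l + 288*I*l - 448*I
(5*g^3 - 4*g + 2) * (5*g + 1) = 25*g^4 + 5*g^3 - 20*g^2 + 6*g + 2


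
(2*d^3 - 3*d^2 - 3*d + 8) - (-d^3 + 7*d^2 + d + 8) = 3*d^3 - 10*d^2 - 4*d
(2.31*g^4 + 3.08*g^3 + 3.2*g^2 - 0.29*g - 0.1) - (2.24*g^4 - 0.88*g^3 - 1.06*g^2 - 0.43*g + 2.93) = 0.0699999999999998*g^4 + 3.96*g^3 + 4.26*g^2 + 0.14*g - 3.03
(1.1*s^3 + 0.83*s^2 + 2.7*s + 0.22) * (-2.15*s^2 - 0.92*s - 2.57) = -2.365*s^5 - 2.7965*s^4 - 9.3956*s^3 - 5.0901*s^2 - 7.1414*s - 0.5654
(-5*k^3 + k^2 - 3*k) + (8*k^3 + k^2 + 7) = 3*k^3 + 2*k^2 - 3*k + 7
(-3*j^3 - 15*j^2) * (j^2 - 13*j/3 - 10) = -3*j^5 - 2*j^4 + 95*j^3 + 150*j^2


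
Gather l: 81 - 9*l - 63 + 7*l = 18 - 2*l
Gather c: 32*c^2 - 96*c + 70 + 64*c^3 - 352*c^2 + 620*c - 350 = 64*c^3 - 320*c^2 + 524*c - 280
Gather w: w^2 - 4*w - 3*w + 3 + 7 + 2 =w^2 - 7*w + 12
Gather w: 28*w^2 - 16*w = 28*w^2 - 16*w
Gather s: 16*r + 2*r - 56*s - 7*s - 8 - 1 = 18*r - 63*s - 9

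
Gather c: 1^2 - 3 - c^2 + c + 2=-c^2 + c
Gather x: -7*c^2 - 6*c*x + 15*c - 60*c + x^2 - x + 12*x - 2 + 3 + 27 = -7*c^2 - 45*c + x^2 + x*(11 - 6*c) + 28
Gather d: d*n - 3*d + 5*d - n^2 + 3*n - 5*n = d*(n + 2) - n^2 - 2*n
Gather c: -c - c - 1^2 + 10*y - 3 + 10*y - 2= -2*c + 20*y - 6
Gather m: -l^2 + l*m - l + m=-l^2 - l + m*(l + 1)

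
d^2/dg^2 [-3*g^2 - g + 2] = -6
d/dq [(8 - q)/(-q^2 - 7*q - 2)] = (q^2 + 7*q - (q - 8)*(2*q + 7) + 2)/(q^2 + 7*q + 2)^2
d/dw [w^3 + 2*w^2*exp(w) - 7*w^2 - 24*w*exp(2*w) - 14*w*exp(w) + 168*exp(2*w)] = 2*w^2*exp(w) + 3*w^2 - 48*w*exp(2*w) - 10*w*exp(w) - 14*w + 312*exp(2*w) - 14*exp(w)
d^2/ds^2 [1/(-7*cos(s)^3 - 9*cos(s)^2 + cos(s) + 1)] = -((17*cos(s) + 72*cos(2*s) + 63*cos(3*s))*(7*cos(s)^3 + 9*cos(s)^2 - cos(s) - 1)/4 + 2*(21*cos(s)^2 + 18*cos(s) - 1)^2*sin(s)^2)/(7*cos(s)^3 + 9*cos(s)^2 - cos(s) - 1)^3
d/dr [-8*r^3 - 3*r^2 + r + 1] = -24*r^2 - 6*r + 1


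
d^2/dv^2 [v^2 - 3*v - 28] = 2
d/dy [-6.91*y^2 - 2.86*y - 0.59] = -13.82*y - 2.86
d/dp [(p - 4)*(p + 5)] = 2*p + 1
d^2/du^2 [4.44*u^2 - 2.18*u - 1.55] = 8.88000000000000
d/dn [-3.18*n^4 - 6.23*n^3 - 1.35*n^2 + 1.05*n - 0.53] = -12.72*n^3 - 18.69*n^2 - 2.7*n + 1.05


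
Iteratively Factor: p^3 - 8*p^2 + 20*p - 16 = (p - 2)*(p^2 - 6*p + 8) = (p - 2)^2*(p - 4)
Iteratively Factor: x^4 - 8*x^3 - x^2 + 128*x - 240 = (x - 4)*(x^3 - 4*x^2 - 17*x + 60) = (x - 4)*(x + 4)*(x^2 - 8*x + 15) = (x - 4)*(x - 3)*(x + 4)*(x - 5)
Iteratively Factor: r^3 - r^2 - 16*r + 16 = (r - 1)*(r^2 - 16) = (r - 4)*(r - 1)*(r + 4)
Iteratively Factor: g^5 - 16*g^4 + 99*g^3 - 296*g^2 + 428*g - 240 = (g - 2)*(g^4 - 14*g^3 + 71*g^2 - 154*g + 120) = (g - 2)^2*(g^3 - 12*g^2 + 47*g - 60) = (g - 3)*(g - 2)^2*(g^2 - 9*g + 20) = (g - 4)*(g - 3)*(g - 2)^2*(g - 5)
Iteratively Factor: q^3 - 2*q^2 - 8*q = (q + 2)*(q^2 - 4*q) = q*(q + 2)*(q - 4)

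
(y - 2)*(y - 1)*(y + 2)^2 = y^4 + y^3 - 6*y^2 - 4*y + 8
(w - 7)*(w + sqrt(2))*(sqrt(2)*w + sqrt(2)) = sqrt(2)*w^3 - 6*sqrt(2)*w^2 + 2*w^2 - 12*w - 7*sqrt(2)*w - 14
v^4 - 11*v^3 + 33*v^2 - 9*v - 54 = (v - 6)*(v - 3)^2*(v + 1)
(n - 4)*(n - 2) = n^2 - 6*n + 8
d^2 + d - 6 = (d - 2)*(d + 3)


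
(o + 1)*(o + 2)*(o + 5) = o^3 + 8*o^2 + 17*o + 10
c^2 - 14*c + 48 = (c - 8)*(c - 6)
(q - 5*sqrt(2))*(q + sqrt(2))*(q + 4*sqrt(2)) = q^3 - 42*q - 40*sqrt(2)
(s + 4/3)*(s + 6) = s^2 + 22*s/3 + 8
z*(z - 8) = z^2 - 8*z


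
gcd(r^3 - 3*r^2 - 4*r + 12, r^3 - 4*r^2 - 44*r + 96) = r - 2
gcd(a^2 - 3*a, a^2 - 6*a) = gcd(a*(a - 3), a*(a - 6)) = a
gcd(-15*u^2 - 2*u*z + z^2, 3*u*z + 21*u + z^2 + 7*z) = 3*u + z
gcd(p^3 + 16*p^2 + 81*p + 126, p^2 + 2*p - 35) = p + 7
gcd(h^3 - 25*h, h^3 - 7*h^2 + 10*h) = h^2 - 5*h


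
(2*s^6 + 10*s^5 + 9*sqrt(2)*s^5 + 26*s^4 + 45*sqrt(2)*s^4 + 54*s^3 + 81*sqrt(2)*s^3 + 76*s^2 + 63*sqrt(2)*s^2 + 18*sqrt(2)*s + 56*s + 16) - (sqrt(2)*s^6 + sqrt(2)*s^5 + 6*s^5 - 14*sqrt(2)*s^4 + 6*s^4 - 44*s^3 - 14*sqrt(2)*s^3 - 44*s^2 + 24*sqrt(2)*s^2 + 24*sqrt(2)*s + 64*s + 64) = -sqrt(2)*s^6 + 2*s^6 + 4*s^5 + 8*sqrt(2)*s^5 + 20*s^4 + 59*sqrt(2)*s^4 + 98*s^3 + 95*sqrt(2)*s^3 + 39*sqrt(2)*s^2 + 120*s^2 - 6*sqrt(2)*s - 8*s - 48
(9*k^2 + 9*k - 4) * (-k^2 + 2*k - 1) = -9*k^4 + 9*k^3 + 13*k^2 - 17*k + 4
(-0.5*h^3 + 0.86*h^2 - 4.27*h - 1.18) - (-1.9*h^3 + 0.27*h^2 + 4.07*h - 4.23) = 1.4*h^3 + 0.59*h^2 - 8.34*h + 3.05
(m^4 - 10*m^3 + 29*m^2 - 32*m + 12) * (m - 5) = m^5 - 15*m^4 + 79*m^3 - 177*m^2 + 172*m - 60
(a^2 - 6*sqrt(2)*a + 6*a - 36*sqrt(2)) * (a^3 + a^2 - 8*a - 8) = a^5 - 6*sqrt(2)*a^4 + 7*a^4 - 42*sqrt(2)*a^3 - 2*a^3 - 56*a^2 + 12*sqrt(2)*a^2 - 48*a + 336*sqrt(2)*a + 288*sqrt(2)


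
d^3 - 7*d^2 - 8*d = d*(d - 8)*(d + 1)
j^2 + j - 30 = (j - 5)*(j + 6)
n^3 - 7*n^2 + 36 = (n - 6)*(n - 3)*(n + 2)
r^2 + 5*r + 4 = (r + 1)*(r + 4)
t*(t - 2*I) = t^2 - 2*I*t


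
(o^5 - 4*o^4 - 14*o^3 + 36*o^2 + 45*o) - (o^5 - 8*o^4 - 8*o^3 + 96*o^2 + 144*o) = 4*o^4 - 6*o^3 - 60*o^2 - 99*o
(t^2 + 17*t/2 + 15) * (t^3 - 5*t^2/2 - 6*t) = t^5 + 6*t^4 - 49*t^3/4 - 177*t^2/2 - 90*t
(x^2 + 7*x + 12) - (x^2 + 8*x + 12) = -x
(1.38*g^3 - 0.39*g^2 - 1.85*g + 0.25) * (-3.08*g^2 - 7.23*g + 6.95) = -4.2504*g^5 - 8.7762*g^4 + 18.1087*g^3 + 9.895*g^2 - 14.665*g + 1.7375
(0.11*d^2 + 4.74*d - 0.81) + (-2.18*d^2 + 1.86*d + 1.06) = -2.07*d^2 + 6.6*d + 0.25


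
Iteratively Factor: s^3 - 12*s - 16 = (s + 2)*(s^2 - 2*s - 8) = (s - 4)*(s + 2)*(s + 2)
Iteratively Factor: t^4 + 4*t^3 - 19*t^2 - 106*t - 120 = (t + 3)*(t^3 + t^2 - 22*t - 40) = (t + 2)*(t + 3)*(t^2 - t - 20) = (t + 2)*(t + 3)*(t + 4)*(t - 5)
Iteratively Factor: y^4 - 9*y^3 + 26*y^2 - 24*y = (y - 4)*(y^3 - 5*y^2 + 6*y) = (y - 4)*(y - 3)*(y^2 - 2*y) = (y - 4)*(y - 3)*(y - 2)*(y)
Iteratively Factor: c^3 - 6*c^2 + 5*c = (c - 5)*(c^2 - c) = c*(c - 5)*(c - 1)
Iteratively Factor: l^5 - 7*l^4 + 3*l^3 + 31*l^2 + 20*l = (l + 1)*(l^4 - 8*l^3 + 11*l^2 + 20*l) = (l - 5)*(l + 1)*(l^3 - 3*l^2 - 4*l) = (l - 5)*(l + 1)^2*(l^2 - 4*l) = l*(l - 5)*(l + 1)^2*(l - 4)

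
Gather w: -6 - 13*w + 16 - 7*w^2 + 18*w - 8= -7*w^2 + 5*w + 2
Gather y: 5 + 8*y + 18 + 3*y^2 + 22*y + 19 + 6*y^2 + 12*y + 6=9*y^2 + 42*y + 48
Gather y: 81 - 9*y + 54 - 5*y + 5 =140 - 14*y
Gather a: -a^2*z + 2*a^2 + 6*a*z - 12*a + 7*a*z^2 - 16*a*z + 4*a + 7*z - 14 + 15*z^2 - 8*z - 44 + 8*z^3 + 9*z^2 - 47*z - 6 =a^2*(2 - z) + a*(7*z^2 - 10*z - 8) + 8*z^3 + 24*z^2 - 48*z - 64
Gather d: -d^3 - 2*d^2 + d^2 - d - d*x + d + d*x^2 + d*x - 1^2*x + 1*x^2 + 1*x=-d^3 - d^2 + d*x^2 + x^2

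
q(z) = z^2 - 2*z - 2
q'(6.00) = 10.00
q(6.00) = 22.00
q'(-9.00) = -20.00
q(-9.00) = 97.00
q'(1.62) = 1.24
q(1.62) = -2.62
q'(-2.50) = -7.00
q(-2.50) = 9.25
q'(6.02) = 10.04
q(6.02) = 22.20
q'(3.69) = 5.38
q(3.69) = 4.24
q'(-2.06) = -6.12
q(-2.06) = 6.36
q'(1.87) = 1.74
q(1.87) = -2.24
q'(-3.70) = -9.40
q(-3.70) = 19.09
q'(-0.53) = -3.06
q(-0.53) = -0.66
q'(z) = 2*z - 2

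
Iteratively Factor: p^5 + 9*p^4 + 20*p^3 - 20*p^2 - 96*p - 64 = (p + 1)*(p^4 + 8*p^3 + 12*p^2 - 32*p - 64) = (p + 1)*(p + 4)*(p^3 + 4*p^2 - 4*p - 16) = (p - 2)*(p + 1)*(p + 4)*(p^2 + 6*p + 8) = (p - 2)*(p + 1)*(p + 2)*(p + 4)*(p + 4)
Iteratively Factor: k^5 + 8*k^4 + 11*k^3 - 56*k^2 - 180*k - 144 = (k + 4)*(k^4 + 4*k^3 - 5*k^2 - 36*k - 36) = (k + 2)*(k + 4)*(k^3 + 2*k^2 - 9*k - 18) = (k + 2)*(k + 3)*(k + 4)*(k^2 - k - 6) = (k - 3)*(k + 2)*(k + 3)*(k + 4)*(k + 2)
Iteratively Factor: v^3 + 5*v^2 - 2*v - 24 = (v + 4)*(v^2 + v - 6) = (v + 3)*(v + 4)*(v - 2)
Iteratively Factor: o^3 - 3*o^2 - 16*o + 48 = (o - 4)*(o^2 + o - 12) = (o - 4)*(o + 4)*(o - 3)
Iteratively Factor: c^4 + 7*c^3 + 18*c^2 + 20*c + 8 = (c + 2)*(c^3 + 5*c^2 + 8*c + 4) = (c + 2)^2*(c^2 + 3*c + 2) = (c + 2)^3*(c + 1)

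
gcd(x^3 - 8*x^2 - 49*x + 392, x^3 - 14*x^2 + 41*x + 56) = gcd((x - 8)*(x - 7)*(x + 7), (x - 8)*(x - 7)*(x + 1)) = x^2 - 15*x + 56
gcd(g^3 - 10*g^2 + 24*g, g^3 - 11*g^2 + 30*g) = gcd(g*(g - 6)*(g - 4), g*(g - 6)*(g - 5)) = g^2 - 6*g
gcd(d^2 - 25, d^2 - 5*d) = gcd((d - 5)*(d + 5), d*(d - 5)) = d - 5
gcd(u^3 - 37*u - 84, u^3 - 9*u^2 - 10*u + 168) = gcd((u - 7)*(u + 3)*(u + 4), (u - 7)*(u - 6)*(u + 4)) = u^2 - 3*u - 28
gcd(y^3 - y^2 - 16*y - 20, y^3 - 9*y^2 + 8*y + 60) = y^2 - 3*y - 10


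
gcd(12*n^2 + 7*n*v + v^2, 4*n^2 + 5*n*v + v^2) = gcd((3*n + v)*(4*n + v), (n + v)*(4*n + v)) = 4*n + v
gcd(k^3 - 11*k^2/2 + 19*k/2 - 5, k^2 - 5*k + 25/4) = k - 5/2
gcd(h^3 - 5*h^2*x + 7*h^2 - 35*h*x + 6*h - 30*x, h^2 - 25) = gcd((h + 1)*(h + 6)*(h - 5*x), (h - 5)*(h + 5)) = 1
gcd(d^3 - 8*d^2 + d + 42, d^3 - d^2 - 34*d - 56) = d^2 - 5*d - 14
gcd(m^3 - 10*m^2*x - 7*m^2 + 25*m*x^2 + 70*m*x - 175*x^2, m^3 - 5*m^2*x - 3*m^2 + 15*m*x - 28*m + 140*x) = -m^2 + 5*m*x + 7*m - 35*x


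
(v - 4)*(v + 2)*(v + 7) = v^3 + 5*v^2 - 22*v - 56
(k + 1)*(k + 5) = k^2 + 6*k + 5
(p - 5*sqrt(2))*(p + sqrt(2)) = p^2 - 4*sqrt(2)*p - 10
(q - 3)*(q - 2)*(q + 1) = q^3 - 4*q^2 + q + 6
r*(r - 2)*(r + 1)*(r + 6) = r^4 + 5*r^3 - 8*r^2 - 12*r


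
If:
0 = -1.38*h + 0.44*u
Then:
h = 0.318840579710145*u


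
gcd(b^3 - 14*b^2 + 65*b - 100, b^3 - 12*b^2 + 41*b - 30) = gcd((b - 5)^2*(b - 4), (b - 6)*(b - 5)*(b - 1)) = b - 5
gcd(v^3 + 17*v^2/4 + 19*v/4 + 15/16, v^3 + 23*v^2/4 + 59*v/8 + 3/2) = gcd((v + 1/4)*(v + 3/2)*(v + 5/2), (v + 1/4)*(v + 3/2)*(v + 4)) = v^2 + 7*v/4 + 3/8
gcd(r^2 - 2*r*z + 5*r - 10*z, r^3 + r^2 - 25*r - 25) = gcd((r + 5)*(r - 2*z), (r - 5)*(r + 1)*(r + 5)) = r + 5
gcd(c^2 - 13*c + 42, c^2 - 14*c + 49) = c - 7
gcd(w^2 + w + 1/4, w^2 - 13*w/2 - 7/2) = w + 1/2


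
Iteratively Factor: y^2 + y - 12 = (y + 4)*(y - 3)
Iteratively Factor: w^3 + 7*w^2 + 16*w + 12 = (w + 2)*(w^2 + 5*w + 6) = (w + 2)*(w + 3)*(w + 2)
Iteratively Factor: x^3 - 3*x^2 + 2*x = (x - 1)*(x^2 - 2*x) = x*(x - 1)*(x - 2)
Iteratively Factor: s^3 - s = (s - 1)*(s^2 + s) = (s - 1)*(s + 1)*(s)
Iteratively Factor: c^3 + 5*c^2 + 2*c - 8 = (c + 2)*(c^2 + 3*c - 4) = (c + 2)*(c + 4)*(c - 1)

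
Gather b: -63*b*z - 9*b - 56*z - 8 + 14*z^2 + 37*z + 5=b*(-63*z - 9) + 14*z^2 - 19*z - 3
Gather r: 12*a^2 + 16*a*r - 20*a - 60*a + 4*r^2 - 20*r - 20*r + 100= 12*a^2 - 80*a + 4*r^2 + r*(16*a - 40) + 100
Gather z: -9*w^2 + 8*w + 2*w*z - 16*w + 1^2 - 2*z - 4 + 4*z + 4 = -9*w^2 - 8*w + z*(2*w + 2) + 1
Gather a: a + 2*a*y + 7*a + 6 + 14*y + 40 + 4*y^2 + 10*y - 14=a*(2*y + 8) + 4*y^2 + 24*y + 32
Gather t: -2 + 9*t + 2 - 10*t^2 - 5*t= -10*t^2 + 4*t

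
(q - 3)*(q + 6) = q^2 + 3*q - 18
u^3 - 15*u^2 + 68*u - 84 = (u - 7)*(u - 6)*(u - 2)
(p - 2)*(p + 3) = p^2 + p - 6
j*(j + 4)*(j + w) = j^3 + j^2*w + 4*j^2 + 4*j*w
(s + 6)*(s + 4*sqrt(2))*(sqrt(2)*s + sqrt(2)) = sqrt(2)*s^3 + 8*s^2 + 7*sqrt(2)*s^2 + 6*sqrt(2)*s + 56*s + 48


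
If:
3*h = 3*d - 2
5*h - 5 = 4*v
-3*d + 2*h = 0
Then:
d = -4/3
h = -2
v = -15/4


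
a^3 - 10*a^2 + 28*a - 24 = (a - 6)*(a - 2)^2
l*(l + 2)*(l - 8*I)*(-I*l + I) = -I*l^4 - 8*l^3 - I*l^3 - 8*l^2 + 2*I*l^2 + 16*l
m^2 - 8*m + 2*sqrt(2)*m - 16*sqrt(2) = (m - 8)*(m + 2*sqrt(2))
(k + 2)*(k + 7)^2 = k^3 + 16*k^2 + 77*k + 98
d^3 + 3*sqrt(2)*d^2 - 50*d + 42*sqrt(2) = (d - 3*sqrt(2))*(d - sqrt(2))*(d + 7*sqrt(2))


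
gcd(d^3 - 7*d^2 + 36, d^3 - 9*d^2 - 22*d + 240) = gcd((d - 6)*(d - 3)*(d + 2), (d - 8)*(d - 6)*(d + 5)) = d - 6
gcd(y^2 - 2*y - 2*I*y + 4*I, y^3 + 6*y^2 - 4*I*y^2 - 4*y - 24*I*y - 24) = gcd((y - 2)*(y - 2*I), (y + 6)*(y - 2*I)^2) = y - 2*I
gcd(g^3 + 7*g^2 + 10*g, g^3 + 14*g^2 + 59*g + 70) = g^2 + 7*g + 10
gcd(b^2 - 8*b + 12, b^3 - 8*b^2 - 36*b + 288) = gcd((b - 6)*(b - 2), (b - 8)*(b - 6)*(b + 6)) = b - 6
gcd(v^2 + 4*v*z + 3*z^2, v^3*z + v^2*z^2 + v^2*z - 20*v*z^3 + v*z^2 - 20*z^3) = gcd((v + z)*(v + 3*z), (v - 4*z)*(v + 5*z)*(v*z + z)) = 1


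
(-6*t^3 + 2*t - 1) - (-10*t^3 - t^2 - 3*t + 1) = 4*t^3 + t^2 + 5*t - 2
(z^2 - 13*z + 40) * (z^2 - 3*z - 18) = z^4 - 16*z^3 + 61*z^2 + 114*z - 720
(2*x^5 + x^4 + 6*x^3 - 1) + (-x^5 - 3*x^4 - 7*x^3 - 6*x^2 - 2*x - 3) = x^5 - 2*x^4 - x^3 - 6*x^2 - 2*x - 4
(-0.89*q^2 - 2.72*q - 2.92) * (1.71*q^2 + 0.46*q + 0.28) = -1.5219*q^4 - 5.0606*q^3 - 6.4936*q^2 - 2.1048*q - 0.8176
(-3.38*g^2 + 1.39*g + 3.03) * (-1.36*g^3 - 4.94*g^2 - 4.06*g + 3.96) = 4.5968*g^5 + 14.8068*g^4 + 2.7354*g^3 - 33.9964*g^2 - 6.7974*g + 11.9988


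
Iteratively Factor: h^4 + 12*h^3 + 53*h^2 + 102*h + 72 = (h + 3)*(h^3 + 9*h^2 + 26*h + 24) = (h + 3)^2*(h^2 + 6*h + 8) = (h + 3)^2*(h + 4)*(h + 2)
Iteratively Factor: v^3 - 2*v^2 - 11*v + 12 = (v - 4)*(v^2 + 2*v - 3) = (v - 4)*(v + 3)*(v - 1)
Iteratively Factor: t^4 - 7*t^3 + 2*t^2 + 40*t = (t - 5)*(t^3 - 2*t^2 - 8*t) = t*(t - 5)*(t^2 - 2*t - 8) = t*(t - 5)*(t + 2)*(t - 4)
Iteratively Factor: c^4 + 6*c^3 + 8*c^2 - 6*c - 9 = (c + 3)*(c^3 + 3*c^2 - c - 3) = (c + 3)^2*(c^2 - 1) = (c - 1)*(c + 3)^2*(c + 1)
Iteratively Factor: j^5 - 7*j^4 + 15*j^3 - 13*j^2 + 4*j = (j - 1)*(j^4 - 6*j^3 + 9*j^2 - 4*j) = (j - 1)^2*(j^3 - 5*j^2 + 4*j) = (j - 1)^3*(j^2 - 4*j) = j*(j - 1)^3*(j - 4)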